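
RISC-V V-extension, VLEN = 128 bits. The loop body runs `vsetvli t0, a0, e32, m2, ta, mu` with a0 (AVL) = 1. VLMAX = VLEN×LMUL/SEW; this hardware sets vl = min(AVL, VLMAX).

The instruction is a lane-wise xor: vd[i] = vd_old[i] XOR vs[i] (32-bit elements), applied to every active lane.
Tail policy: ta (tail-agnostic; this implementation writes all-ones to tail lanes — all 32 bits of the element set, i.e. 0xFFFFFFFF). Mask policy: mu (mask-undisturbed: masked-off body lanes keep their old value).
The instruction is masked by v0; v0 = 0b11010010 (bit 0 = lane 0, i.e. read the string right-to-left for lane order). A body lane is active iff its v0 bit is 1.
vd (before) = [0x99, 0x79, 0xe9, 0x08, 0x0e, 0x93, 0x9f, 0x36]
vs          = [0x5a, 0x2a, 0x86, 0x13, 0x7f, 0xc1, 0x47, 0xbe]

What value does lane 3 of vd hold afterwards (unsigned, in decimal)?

VLMAX = (128 × 2) / 32 = 8 lanes
AVL=1 ≤ VLMAX=8, so vl = 1
lane  0: mask-off/keep ⇒ 0x99
lane  1: tail/ones ⇒ 0xffffffff
lane  2: tail/ones ⇒ 0xffffffff
lane  3: tail/ones ⇒ 0xffffffff
lane  4: tail/ones ⇒ 0xffffffff
lane  5: tail/ones ⇒ 0xffffffff
lane  6: tail/ones ⇒ 0xffffffff
lane  7: tail/ones ⇒ 0xffffffff

vd[3] = 4294967295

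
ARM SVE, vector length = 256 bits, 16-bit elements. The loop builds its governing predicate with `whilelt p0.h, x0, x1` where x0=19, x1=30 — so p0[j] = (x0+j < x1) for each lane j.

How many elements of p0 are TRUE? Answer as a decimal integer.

256-bit reg / 16-bit elem → 16 lanes
whilelt: lane j active iff 19+j < 30 → j < 11 → 11 active

vl = 11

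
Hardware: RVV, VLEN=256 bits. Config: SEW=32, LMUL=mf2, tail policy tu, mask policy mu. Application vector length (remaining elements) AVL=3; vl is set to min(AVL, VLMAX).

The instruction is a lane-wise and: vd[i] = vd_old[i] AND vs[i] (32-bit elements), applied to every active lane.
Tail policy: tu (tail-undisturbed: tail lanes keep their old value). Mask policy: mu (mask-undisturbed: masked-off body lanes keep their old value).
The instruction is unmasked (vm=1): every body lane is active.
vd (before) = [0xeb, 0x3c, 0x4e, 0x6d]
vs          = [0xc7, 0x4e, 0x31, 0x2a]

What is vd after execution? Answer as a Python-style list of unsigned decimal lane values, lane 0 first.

vd = [195, 12, 0, 109]

lanes per group: 256·1/2/32 = 4
AVL=3 ≤ VLMAX=4, so vl = 3
lane  0: and(0xeb,0xc7) ⇒ 0xc3
lane  1: and(0x3c,0x4e) ⇒ 0x0c
lane  2: and(0x4e,0x31) ⇒ 0x00
lane  3: tail/keep ⇒ 0x6d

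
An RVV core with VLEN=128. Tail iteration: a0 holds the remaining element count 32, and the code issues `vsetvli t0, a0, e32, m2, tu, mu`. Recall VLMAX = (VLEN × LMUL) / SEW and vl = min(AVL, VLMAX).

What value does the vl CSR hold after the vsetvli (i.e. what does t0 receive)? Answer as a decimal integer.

vl = 8

lanes per group: 128·2/32 = 8
vl ← min(32, 8) = 8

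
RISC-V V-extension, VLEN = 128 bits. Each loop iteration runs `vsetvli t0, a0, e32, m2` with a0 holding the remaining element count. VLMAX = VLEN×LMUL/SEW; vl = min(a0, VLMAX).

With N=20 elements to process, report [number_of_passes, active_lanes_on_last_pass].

lanes per group: 128·2/32 = 8
N=20: ⌈20/8⌉ = 3 iters; last vl = 20 − 2×8 = 4

[iterations, last_vl] = [3, 4]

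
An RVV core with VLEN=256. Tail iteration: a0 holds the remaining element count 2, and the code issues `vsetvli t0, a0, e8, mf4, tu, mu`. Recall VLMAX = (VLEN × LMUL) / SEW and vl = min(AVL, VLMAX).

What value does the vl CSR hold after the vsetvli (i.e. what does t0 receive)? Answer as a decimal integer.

VLMAX = (256 × 1/4) / 8 = 8 lanes
vl = min(AVL, VLMAX) = min(2, 8) = 2

vl = 2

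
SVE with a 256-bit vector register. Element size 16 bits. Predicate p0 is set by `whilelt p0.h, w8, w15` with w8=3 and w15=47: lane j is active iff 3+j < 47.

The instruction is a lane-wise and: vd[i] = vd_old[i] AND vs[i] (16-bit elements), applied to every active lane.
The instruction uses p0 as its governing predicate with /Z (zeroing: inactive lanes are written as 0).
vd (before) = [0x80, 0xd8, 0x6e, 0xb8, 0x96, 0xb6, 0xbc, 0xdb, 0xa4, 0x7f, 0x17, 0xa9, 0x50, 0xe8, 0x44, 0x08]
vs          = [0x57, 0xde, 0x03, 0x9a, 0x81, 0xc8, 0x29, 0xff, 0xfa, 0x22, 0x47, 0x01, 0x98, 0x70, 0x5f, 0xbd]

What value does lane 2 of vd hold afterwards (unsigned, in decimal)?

vd[2] = 2

256-bit reg / 16-bit elem → 16 lanes
p0[j] = (3+j < 47); true for j=0..15 → 16 lanes set
vd[0] and(0x80,0x57) -> 0x00
vd[1] and(0xd8,0xde) -> 0xd8
vd[2] and(0x6e,0x03) -> 0x02
vd[3] and(0xb8,0x9a) -> 0x98
vd[4] and(0x96,0x81) -> 0x80
vd[5] and(0xb6,0xc8) -> 0x80
vd[6] and(0xbc,0x29) -> 0x28
vd[7] and(0xdb,0xff) -> 0xdb
vd[8] and(0xa4,0xfa) -> 0xa0
vd[9] and(0x7f,0x22) -> 0x22
vd[10] and(0x17,0x47) -> 0x07
vd[11] and(0xa9,0x01) -> 0x01
vd[12] and(0x50,0x98) -> 0x10
vd[13] and(0xe8,0x70) -> 0x60
vd[14] and(0x44,0x5f) -> 0x44
vd[15] and(0x08,0xbd) -> 0x08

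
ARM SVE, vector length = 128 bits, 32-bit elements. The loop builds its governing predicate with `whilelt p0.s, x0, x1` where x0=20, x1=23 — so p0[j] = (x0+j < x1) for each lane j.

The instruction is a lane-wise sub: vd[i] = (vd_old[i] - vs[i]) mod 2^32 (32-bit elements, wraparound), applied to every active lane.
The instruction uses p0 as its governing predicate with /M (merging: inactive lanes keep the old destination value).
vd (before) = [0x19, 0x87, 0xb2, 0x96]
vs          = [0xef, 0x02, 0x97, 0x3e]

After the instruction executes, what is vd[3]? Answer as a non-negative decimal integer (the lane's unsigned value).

lane count: 128 div 32 = 4
whilelt: lane j active iff 20+j < 23 → j < 3 → 3 active
[0] sub(0x19,0xef) = 0xffffff2a
[1] sub(0x87,0x02) = 0x85
[2] sub(0xb2,0x97) = 0x1b
[3] tail/keep = 0x96

vd[3] = 150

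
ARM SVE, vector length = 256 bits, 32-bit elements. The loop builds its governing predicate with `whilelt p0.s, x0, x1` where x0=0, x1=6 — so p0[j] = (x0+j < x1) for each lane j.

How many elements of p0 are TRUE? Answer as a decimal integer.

vl = 6

256-bit reg / 32-bit elem → 8 lanes
p0[j] = (0+j < 6); true for j=0..5 → 6 lanes set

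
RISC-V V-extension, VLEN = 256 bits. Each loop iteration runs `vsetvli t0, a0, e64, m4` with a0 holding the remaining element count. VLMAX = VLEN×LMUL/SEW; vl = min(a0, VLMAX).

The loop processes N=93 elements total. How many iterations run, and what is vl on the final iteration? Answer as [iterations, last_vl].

VLMAX = VLEN×LMUL/SEW = 256×4/64 = 16
N=93: ⌈93/16⌉ = 6 iters; last vl = 93 − 5×16 = 13

[iterations, last_vl] = [6, 13]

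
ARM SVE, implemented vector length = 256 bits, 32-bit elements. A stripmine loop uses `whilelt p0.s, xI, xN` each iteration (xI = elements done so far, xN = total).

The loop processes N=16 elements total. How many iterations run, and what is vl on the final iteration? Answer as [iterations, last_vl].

register lanes = 256/32 = 8
16 elements at 8/iter → 2 passes, remainder 8 on the last

[iterations, last_vl] = [2, 8]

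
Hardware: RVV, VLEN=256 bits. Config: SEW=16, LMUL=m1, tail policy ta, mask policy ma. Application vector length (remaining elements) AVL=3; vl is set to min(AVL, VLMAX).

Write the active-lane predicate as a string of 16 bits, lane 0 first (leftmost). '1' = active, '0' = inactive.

predicate = 1110000000000000

VLMAX = VLEN×LMUL/SEW = 256×1/16 = 16
vl ← min(3, 16) = 3
bits (lane 0 leftmost): 1110000000000000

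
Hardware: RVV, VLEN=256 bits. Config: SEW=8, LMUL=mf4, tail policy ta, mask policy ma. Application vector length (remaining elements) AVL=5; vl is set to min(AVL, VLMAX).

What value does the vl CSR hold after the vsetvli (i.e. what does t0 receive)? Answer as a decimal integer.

vl = 5

VLMAX = (256 × 1/4) / 8 = 8 lanes
vl = min(AVL, VLMAX) = min(5, 8) = 5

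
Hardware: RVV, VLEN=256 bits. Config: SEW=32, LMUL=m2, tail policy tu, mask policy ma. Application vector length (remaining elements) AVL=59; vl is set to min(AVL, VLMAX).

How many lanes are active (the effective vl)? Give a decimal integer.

vl = 16

VLMAX = VLEN×LMUL/SEW = 256×2/32 = 16
vl = min(AVL, VLMAX) = min(59, 16) = 16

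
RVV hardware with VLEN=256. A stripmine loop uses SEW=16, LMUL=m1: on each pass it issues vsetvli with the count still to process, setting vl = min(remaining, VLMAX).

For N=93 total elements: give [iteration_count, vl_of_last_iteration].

lanes per group: 256·1/16 = 16
93 elements at 16/iter → 6 passes, remainder 13 on the last

[iterations, last_vl] = [6, 13]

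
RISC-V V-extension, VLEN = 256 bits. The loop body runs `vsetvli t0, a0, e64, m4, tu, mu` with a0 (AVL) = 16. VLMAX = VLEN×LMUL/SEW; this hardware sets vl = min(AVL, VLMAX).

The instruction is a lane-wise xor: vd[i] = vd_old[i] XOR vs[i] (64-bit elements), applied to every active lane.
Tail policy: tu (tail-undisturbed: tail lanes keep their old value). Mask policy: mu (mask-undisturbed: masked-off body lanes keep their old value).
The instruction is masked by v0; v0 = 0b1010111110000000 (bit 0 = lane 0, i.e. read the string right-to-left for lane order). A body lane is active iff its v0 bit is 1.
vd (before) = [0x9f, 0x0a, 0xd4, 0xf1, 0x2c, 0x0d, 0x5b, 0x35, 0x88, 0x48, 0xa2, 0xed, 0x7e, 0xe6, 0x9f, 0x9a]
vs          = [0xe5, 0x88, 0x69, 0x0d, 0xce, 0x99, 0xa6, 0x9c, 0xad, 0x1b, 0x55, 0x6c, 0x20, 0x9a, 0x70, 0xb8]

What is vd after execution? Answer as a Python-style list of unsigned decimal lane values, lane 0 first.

vd = [159, 10, 212, 241, 44, 13, 91, 169, 37, 83, 247, 129, 126, 124, 159, 34]

lanes per group: 256·4/64 = 16
AVL=16 ≤ VLMAX=16, so vl = 16
  i=0: mask-off/keep → 159
  i=1: mask-off/keep → 10
  i=2: mask-off/keep → 212
  i=3: mask-off/keep → 241
  i=4: mask-off/keep → 44
  i=5: mask-off/keep → 13
  i=6: mask-off/keep → 91
  i=7: xor(0x35,0x9c) → 169
  i=8: xor(0x88,0xad) → 37
  i=9: xor(0x48,0x1b) → 83
  i=10: xor(0xa2,0x55) → 247
  i=11: xor(0xed,0x6c) → 129
  i=12: mask-off/keep → 126
  i=13: xor(0xe6,0x9a) → 124
  i=14: mask-off/keep → 159
  i=15: xor(0x9a,0xb8) → 34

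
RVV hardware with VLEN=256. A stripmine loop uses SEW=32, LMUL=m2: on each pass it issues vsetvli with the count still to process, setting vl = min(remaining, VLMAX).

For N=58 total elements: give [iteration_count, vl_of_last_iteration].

VLMAX = VLEN×LMUL/SEW = 256×2/32 = 16
N=58: ⌈58/16⌉ = 4 iters; last vl = 58 − 3×16 = 10

[iterations, last_vl] = [4, 10]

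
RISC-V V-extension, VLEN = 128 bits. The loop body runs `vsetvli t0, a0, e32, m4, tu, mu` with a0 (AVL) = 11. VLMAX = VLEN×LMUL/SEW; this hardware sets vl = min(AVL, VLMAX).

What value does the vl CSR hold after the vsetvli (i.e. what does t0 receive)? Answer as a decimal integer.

vl = 11

VLMAX = (128 × 4) / 32 = 16 lanes
AVL=11 ≤ VLMAX=16, so vl = 11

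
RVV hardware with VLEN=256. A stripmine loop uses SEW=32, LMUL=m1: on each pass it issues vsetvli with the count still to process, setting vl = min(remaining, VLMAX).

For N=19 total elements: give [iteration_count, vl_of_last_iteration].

VLMAX = VLEN×LMUL/SEW = 256×1/32 = 8
iterations = ceil(19/8) = 3; final-pass vl = 3

[iterations, last_vl] = [3, 3]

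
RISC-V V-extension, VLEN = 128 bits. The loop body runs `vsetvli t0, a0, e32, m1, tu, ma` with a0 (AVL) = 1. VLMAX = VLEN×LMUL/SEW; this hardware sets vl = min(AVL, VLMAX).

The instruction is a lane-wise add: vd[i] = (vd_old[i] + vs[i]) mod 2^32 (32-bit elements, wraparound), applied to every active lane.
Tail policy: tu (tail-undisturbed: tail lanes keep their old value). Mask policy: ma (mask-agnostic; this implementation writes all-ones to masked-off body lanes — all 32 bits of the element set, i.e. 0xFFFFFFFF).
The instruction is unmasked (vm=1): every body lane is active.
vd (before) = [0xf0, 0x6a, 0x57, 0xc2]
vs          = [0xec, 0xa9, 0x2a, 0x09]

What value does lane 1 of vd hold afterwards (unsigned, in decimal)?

VLMAX = VLEN×LMUL/SEW = 128×1/32 = 4
vl ← min(1, 4) = 1
  i=0: add(0xf0,0xec) → 476
  i=1: tail/keep → 106
  i=2: tail/keep → 87
  i=3: tail/keep → 194

vd[1] = 106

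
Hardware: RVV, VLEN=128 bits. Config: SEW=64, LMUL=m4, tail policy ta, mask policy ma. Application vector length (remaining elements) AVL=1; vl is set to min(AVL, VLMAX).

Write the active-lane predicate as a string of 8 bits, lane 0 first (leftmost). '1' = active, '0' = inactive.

lanes per group: 128·4/64 = 8
AVL=1 ≤ VLMAX=8, so vl = 1
bits (lane 0 leftmost): 10000000

predicate = 10000000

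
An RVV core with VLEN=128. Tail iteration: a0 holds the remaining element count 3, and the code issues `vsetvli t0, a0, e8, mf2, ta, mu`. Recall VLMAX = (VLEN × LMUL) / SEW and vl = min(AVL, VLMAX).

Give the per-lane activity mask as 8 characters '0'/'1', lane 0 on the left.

predicate = 11100000

lanes per group: 128·1/2/8 = 8
vl = min(AVL, VLMAX) = min(3, 8) = 3
bits (lane 0 leftmost): 11100000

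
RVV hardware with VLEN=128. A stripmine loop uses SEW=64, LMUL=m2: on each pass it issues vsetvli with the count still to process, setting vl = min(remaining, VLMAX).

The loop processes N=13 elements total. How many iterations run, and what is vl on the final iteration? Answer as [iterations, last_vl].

lanes per group: 128·2/64 = 4
13 elements at 4/iter → 4 passes, remainder 1 on the last

[iterations, last_vl] = [4, 1]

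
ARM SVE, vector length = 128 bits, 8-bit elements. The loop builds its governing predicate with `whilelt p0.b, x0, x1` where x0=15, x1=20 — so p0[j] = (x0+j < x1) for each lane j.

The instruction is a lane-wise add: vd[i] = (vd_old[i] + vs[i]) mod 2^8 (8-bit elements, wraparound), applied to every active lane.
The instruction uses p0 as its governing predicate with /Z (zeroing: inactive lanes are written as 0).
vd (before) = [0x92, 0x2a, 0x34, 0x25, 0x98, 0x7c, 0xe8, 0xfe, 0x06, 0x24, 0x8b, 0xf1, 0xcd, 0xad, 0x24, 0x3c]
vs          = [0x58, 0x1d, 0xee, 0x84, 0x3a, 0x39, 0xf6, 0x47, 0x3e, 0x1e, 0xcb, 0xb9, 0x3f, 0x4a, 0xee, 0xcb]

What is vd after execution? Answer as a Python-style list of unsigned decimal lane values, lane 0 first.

128-bit reg / 8-bit elem → 16 lanes
whilelt: lane j active iff 15+j < 20 → j < 5 → 5 active
  i=0: add(0x92,0x58) → 234
  i=1: add(0x2a,0x1d) → 71
  i=2: add(0x34,0xee) → 34
  i=3: add(0x25,0x84) → 169
  i=4: add(0x98,0x3a) → 210
  i=5: tail/zero → 0
  i=6: tail/zero → 0
  i=7: tail/zero → 0
  i=8: tail/zero → 0
  i=9: tail/zero → 0
  i=10: tail/zero → 0
  i=11: tail/zero → 0
  i=12: tail/zero → 0
  i=13: tail/zero → 0
  i=14: tail/zero → 0
  i=15: tail/zero → 0

vd = [234, 71, 34, 169, 210, 0, 0, 0, 0, 0, 0, 0, 0, 0, 0, 0]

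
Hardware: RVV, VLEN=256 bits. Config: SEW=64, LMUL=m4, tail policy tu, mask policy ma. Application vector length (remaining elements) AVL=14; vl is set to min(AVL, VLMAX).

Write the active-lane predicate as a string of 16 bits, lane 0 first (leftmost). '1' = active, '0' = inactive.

lanes per group: 256·4/64 = 16
vl ← min(14, 16) = 14
bits (lane 0 leftmost): 1111111111111100

predicate = 1111111111111100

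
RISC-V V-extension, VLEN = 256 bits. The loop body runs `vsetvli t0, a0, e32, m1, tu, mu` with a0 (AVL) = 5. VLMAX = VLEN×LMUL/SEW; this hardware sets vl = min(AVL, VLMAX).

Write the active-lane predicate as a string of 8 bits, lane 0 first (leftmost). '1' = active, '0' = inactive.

VLMAX = VLEN×LMUL/SEW = 256×1/32 = 8
vl = min(AVL, VLMAX) = min(5, 8) = 5
bits (lane 0 leftmost): 11111000

predicate = 11111000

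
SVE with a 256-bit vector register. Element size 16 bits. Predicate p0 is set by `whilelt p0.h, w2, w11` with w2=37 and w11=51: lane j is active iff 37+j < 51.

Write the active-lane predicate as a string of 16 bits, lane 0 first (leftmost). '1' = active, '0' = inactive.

predicate = 1111111111111100

register lanes = 256/16 = 16
whilelt: lane j active iff 37+j < 51 → j < 14 → 14 active
bits (lane 0 leftmost): 1111111111111100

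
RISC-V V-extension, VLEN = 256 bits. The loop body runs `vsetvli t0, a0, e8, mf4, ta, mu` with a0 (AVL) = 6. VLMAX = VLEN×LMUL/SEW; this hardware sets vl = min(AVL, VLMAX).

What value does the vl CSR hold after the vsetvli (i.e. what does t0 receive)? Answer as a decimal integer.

vl = 6

VLMAX = VLEN×LMUL/SEW = 256×1/4/8 = 8
AVL=6 ≤ VLMAX=8, so vl = 6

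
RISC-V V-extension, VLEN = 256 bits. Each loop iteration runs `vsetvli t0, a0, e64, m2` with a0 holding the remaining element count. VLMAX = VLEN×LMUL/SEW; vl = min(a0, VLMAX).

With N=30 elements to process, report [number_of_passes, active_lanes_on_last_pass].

VLMAX = VLEN×LMUL/SEW = 256×2/64 = 8
iterations = ceil(30/8) = 4; final-pass vl = 6

[iterations, last_vl] = [4, 6]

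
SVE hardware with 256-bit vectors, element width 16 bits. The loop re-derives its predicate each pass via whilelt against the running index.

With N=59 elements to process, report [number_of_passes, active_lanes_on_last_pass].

[iterations, last_vl] = [4, 11]

lane count: 256 div 16 = 16
iterations = ceil(59/16) = 4; final-pass vl = 11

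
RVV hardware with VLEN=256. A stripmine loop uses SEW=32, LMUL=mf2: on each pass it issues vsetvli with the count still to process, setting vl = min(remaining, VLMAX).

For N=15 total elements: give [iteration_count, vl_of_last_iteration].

[iterations, last_vl] = [4, 3]

VLMAX = (256 × 1/2) / 32 = 4 lanes
iterations = ceil(15/4) = 4; final-pass vl = 3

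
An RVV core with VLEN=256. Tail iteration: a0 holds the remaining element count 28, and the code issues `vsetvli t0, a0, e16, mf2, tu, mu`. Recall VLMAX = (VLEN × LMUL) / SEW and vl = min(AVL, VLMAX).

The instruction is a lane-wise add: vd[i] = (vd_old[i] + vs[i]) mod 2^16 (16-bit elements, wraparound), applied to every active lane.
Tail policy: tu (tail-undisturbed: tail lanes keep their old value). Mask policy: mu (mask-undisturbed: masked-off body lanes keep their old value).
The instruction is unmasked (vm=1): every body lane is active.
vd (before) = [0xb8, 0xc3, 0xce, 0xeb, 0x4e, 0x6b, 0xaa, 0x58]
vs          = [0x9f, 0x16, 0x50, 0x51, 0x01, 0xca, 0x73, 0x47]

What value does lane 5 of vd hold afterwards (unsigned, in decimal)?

vd[5] = 309

lanes per group: 256·1/2/16 = 8
vl ← min(28, 8) = 8
lane  0: add(0xb8,0x9f) ⇒ 0x157
lane  1: add(0xc3,0x16) ⇒ 0xd9
lane  2: add(0xce,0x50) ⇒ 0x11e
lane  3: add(0xeb,0x51) ⇒ 0x13c
lane  4: add(0x4e,0x01) ⇒ 0x4f
lane  5: add(0x6b,0xca) ⇒ 0x135
lane  6: add(0xaa,0x73) ⇒ 0x11d
lane  7: add(0x58,0x47) ⇒ 0x9f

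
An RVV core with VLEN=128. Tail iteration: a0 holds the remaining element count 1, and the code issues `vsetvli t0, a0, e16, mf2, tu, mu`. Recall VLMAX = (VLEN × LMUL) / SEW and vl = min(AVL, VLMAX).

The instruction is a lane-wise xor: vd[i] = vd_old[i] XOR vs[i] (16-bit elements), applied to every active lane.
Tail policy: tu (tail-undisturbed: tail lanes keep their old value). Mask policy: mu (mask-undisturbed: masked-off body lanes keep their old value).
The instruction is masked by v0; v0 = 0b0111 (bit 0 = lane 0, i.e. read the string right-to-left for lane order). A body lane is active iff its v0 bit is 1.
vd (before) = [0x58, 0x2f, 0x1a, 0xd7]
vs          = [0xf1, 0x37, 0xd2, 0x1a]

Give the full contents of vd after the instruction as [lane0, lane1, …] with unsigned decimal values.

vd = [169, 47, 26, 215]

lanes per group: 128·1/2/16 = 4
vl ← min(1, 4) = 1
vd[0] xor(0x58,0xf1) -> 0xa9
vd[1] tail/keep -> 0x2f
vd[2] tail/keep -> 0x1a
vd[3] tail/keep -> 0xd7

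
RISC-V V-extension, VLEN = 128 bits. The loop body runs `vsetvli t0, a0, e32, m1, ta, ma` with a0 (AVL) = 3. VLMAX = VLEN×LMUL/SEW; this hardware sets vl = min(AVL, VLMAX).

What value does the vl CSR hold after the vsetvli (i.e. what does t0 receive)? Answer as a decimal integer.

VLMAX = VLEN×LMUL/SEW = 128×1/32 = 4
AVL=3 ≤ VLMAX=4, so vl = 3

vl = 3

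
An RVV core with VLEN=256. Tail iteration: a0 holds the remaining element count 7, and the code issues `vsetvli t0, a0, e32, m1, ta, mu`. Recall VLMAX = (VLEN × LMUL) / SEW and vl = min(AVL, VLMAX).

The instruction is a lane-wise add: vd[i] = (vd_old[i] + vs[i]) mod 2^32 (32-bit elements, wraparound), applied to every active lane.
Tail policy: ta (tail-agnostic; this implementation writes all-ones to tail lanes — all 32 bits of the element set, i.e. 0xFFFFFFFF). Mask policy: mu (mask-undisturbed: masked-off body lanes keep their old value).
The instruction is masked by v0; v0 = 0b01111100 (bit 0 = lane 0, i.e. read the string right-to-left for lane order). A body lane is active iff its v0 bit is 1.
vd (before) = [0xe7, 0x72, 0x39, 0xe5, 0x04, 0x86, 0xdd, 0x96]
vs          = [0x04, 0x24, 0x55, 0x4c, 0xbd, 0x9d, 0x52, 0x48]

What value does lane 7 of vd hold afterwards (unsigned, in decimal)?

vd[7] = 4294967295

VLMAX = VLEN×LMUL/SEW = 256×1/32 = 8
vl = min(AVL, VLMAX) = min(7, 8) = 7
[0] mask-off/keep = 0xe7
[1] mask-off/keep = 0x72
[2] add(0x39,0x55) = 0x8e
[3] add(0xe5,0x4c) = 0x131
[4] add(0x04,0xbd) = 0xc1
[5] add(0x86,0x9d) = 0x123
[6] add(0xdd,0x52) = 0x12f
[7] tail/ones = 0xffffffff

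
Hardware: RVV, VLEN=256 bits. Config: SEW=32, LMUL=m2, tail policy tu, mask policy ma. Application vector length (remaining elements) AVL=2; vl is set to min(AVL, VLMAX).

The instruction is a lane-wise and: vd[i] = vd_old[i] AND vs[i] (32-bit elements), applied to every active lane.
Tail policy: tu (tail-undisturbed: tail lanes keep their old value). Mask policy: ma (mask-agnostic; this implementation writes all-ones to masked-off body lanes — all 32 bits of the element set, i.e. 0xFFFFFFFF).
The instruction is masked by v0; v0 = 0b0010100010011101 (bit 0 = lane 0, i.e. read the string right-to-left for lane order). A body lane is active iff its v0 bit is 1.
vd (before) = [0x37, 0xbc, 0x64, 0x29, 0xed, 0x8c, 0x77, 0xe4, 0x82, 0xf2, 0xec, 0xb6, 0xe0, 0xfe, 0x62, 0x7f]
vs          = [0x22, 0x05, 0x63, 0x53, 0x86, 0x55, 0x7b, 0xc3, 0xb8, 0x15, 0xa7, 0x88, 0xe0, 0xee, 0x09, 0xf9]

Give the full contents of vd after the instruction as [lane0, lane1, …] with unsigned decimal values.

vd = [34, 4294967295, 100, 41, 237, 140, 119, 228, 130, 242, 236, 182, 224, 254, 98, 127]

VLMAX = (256 × 2) / 32 = 16 lanes
vl = min(AVL, VLMAX) = min(2, 16) = 2
  i=0: and(0x37,0x22) → 34
  i=1: mask-off/ones → 4294967295
  i=2: tail/keep → 100
  i=3: tail/keep → 41
  i=4: tail/keep → 237
  i=5: tail/keep → 140
  i=6: tail/keep → 119
  i=7: tail/keep → 228
  i=8: tail/keep → 130
  i=9: tail/keep → 242
  i=10: tail/keep → 236
  i=11: tail/keep → 182
  i=12: tail/keep → 224
  i=13: tail/keep → 254
  i=14: tail/keep → 98
  i=15: tail/keep → 127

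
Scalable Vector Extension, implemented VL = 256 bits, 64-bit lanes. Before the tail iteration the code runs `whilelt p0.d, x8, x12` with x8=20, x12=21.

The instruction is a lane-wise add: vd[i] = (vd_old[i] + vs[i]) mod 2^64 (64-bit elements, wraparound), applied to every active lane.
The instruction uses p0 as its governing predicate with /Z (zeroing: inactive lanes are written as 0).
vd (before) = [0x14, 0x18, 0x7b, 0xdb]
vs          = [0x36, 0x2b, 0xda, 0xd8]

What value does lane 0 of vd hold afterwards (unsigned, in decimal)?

vd[0] = 74

register lanes = 256/64 = 4
active while 20+j < 21, i.e. j ∈ [0,1) capped at 4 ⇒ 1
lane  0: add(0x14,0x36) ⇒ 0x4a
lane  1: tail/zero ⇒ 0x00
lane  2: tail/zero ⇒ 0x00
lane  3: tail/zero ⇒ 0x00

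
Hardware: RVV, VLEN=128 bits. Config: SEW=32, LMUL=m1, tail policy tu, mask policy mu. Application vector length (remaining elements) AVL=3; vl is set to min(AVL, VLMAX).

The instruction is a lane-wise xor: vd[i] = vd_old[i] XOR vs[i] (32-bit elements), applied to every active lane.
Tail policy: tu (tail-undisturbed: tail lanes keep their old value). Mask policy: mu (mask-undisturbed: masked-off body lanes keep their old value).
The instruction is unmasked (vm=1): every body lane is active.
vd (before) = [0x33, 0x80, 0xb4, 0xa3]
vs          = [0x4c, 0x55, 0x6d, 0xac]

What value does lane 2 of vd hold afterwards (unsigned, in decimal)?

vd[2] = 217

VLMAX = (128 × 1) / 32 = 4 lanes
vl = min(AVL, VLMAX) = min(3, 4) = 3
lane  0: xor(0x33,0x4c) ⇒ 0x7f
lane  1: xor(0x80,0x55) ⇒ 0xd5
lane  2: xor(0xb4,0x6d) ⇒ 0xd9
lane  3: tail/keep ⇒ 0xa3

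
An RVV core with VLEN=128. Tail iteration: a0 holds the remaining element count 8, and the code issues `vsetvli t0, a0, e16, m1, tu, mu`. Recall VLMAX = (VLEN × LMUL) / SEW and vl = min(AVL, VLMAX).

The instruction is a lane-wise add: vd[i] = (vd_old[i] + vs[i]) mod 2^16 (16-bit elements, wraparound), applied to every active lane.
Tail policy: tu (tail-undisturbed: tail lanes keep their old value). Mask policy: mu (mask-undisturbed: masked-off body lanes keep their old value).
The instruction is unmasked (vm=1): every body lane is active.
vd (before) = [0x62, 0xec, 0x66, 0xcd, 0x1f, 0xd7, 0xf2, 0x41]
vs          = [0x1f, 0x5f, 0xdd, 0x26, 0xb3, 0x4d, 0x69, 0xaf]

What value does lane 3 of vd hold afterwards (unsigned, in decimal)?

lanes per group: 128·1/16 = 8
vl = min(AVL, VLMAX) = min(8, 8) = 8
vd[0] add(0x62,0x1f) -> 0x81
vd[1] add(0xec,0x5f) -> 0x14b
vd[2] add(0x66,0xdd) -> 0x143
vd[3] add(0xcd,0x26) -> 0xf3
vd[4] add(0x1f,0xb3) -> 0xd2
vd[5] add(0xd7,0x4d) -> 0x124
vd[6] add(0xf2,0x69) -> 0x15b
vd[7] add(0x41,0xaf) -> 0xf0

vd[3] = 243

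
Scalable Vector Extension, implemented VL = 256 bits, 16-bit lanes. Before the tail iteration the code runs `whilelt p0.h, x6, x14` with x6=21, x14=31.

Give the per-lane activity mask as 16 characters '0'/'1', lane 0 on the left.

predicate = 1111111111000000

register lanes = 256/16 = 16
whilelt: lane j active iff 21+j < 31 → j < 10 → 10 active
bits (lane 0 leftmost): 1111111111000000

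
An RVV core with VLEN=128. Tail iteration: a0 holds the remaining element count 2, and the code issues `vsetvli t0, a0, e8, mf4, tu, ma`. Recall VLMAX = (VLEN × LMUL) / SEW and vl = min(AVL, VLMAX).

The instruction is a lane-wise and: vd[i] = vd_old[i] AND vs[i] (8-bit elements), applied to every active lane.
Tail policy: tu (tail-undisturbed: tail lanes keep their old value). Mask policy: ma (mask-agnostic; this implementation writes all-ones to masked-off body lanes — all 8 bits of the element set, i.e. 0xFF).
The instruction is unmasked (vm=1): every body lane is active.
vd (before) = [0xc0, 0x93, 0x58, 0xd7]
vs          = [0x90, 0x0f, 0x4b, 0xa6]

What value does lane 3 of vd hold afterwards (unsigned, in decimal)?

vd[3] = 215

lanes per group: 128·1/4/8 = 4
vl ← min(2, 4) = 2
lane  0: and(0xc0,0x90) ⇒ 0x80
lane  1: and(0x93,0x0f) ⇒ 0x03
lane  2: tail/keep ⇒ 0x58
lane  3: tail/keep ⇒ 0xd7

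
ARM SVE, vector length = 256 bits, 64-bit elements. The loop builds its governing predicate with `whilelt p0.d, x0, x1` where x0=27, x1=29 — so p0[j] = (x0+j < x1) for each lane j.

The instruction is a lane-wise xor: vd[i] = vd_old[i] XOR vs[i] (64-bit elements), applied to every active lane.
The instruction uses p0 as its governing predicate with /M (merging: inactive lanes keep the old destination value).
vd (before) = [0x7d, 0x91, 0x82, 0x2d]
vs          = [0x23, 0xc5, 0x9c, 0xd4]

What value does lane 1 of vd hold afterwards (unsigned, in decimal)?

register lanes = 256/64 = 4
whilelt: lane j active iff 27+j < 29 → j < 2 → 2 active
[0] xor(0x7d,0x23) = 0x5e
[1] xor(0x91,0xc5) = 0x54
[2] tail/keep = 0x82
[3] tail/keep = 0x2d

vd[1] = 84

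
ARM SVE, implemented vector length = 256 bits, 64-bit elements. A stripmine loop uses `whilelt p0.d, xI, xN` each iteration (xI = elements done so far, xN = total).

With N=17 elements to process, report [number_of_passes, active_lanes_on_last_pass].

[iterations, last_vl] = [5, 1]

lane count: 256 div 64 = 4
iterations = ceil(17/4) = 5; final-pass vl = 1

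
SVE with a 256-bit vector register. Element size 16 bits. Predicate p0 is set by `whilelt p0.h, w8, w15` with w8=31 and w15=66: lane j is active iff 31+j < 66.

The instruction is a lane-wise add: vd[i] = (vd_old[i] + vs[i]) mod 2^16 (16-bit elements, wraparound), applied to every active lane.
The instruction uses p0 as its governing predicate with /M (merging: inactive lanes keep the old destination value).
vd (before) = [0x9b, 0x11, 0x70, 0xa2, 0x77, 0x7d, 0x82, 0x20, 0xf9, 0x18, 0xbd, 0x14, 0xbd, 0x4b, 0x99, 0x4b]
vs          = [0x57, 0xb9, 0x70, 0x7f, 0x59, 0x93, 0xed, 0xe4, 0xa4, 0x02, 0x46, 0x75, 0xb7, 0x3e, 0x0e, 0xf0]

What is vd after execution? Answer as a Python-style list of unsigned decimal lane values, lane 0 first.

256-bit reg / 16-bit elem → 16 lanes
whilelt: lane j active iff 31+j < 66 → j < 35 → 16 active
vd[0] add(0x9b,0x57) -> 0xf2
vd[1] add(0x11,0xb9) -> 0xca
vd[2] add(0x70,0x70) -> 0xe0
vd[3] add(0xa2,0x7f) -> 0x121
vd[4] add(0x77,0x59) -> 0xd0
vd[5] add(0x7d,0x93) -> 0x110
vd[6] add(0x82,0xed) -> 0x16f
vd[7] add(0x20,0xe4) -> 0x104
vd[8] add(0xf9,0xa4) -> 0x19d
vd[9] add(0x18,0x02) -> 0x1a
vd[10] add(0xbd,0x46) -> 0x103
vd[11] add(0x14,0x75) -> 0x89
vd[12] add(0xbd,0xb7) -> 0x174
vd[13] add(0x4b,0x3e) -> 0x89
vd[14] add(0x99,0x0e) -> 0xa7
vd[15] add(0x4b,0xf0) -> 0x13b

vd = [242, 202, 224, 289, 208, 272, 367, 260, 413, 26, 259, 137, 372, 137, 167, 315]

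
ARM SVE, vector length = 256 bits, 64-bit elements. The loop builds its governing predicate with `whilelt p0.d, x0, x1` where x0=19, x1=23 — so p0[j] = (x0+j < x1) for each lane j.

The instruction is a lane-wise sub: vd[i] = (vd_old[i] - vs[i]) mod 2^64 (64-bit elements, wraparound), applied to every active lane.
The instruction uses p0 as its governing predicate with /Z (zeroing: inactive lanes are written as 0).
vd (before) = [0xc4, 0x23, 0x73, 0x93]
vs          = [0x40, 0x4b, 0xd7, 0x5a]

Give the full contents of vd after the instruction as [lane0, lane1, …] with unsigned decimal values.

vd = [132, 18446744073709551576, 18446744073709551516, 57]

lane count: 256 div 64 = 4
p0[j] = (19+j < 23); true for j=0..3 → 4 lanes set
lane  0: sub(0xc4,0x40) ⇒ 0x84
lane  1: sub(0x23,0x4b) ⇒ 0xffffffffffffffd8
lane  2: sub(0x73,0xd7) ⇒ 0xffffffffffffff9c
lane  3: sub(0x93,0x5a) ⇒ 0x39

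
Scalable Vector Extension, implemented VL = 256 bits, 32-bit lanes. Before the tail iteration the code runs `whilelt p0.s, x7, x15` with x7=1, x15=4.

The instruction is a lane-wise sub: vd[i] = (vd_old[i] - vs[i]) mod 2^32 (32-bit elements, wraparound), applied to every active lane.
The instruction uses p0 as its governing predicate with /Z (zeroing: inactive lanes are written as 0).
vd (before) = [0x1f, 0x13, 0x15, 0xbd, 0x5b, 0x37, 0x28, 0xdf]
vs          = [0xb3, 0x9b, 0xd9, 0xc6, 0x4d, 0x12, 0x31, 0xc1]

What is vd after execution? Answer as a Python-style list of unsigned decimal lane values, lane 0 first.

vd = [4294967148, 4294967160, 4294967100, 0, 0, 0, 0, 0]

256-bit reg / 32-bit elem → 8 lanes
p0[j] = (1+j < 4); true for j=0..2 → 3 lanes set
vd[0] sub(0x1f,0xb3) -> 0xffffff6c
vd[1] sub(0x13,0x9b) -> 0xffffff78
vd[2] sub(0x15,0xd9) -> 0xffffff3c
vd[3] tail/zero -> 0x00
vd[4] tail/zero -> 0x00
vd[5] tail/zero -> 0x00
vd[6] tail/zero -> 0x00
vd[7] tail/zero -> 0x00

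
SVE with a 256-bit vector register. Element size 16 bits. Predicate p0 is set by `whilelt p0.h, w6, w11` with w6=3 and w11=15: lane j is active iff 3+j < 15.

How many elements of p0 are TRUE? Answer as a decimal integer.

register lanes = 256/16 = 16
active while 3+j < 15, i.e. j ∈ [0,12) capped at 16 ⇒ 12

vl = 12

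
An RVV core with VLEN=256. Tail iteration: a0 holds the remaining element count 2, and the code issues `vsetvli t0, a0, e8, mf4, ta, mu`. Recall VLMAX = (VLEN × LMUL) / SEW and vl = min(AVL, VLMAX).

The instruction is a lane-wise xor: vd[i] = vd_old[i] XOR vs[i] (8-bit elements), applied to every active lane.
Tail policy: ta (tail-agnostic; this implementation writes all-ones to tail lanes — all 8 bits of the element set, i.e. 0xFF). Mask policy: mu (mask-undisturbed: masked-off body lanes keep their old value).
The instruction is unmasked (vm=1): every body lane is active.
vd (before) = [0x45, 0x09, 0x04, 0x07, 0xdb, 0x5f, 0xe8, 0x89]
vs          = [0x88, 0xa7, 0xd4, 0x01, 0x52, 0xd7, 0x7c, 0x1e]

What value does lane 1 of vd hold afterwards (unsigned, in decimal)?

vd[1] = 174

VLMAX = (256 × 1/4) / 8 = 8 lanes
AVL=2 ≤ VLMAX=8, so vl = 2
[0] xor(0x45,0x88) = 0xcd
[1] xor(0x09,0xa7) = 0xae
[2] tail/ones = 0xff
[3] tail/ones = 0xff
[4] tail/ones = 0xff
[5] tail/ones = 0xff
[6] tail/ones = 0xff
[7] tail/ones = 0xff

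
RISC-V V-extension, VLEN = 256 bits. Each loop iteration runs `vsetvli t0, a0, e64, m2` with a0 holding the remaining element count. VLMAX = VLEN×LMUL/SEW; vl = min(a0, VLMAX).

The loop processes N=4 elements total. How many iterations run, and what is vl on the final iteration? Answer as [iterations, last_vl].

VLMAX = (256 × 2) / 64 = 8 lanes
4 elements at 8/iter → 1 passes, remainder 4 on the last

[iterations, last_vl] = [1, 4]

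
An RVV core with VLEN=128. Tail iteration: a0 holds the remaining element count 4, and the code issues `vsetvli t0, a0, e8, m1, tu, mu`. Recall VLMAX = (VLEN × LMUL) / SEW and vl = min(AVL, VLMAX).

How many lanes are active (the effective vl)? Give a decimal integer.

lanes per group: 128·1/8 = 16
AVL=4 ≤ VLMAX=16, so vl = 4

vl = 4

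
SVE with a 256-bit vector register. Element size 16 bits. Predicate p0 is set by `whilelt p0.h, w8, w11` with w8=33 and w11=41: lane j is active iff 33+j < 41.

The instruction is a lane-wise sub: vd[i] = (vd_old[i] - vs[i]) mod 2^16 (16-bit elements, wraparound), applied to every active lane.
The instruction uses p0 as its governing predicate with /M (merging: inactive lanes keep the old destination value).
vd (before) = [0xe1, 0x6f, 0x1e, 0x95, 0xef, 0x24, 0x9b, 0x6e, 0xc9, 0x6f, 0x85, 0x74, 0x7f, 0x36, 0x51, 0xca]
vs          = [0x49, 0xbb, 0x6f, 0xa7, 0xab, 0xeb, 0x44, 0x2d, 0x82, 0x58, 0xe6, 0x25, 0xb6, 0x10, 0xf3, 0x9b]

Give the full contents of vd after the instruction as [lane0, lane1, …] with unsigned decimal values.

vd = [152, 65460, 65455, 65518, 68, 65337, 87, 65, 201, 111, 133, 116, 127, 54, 81, 202]

lane count: 256 div 16 = 16
p0[j] = (33+j < 41); true for j=0..7 → 8 lanes set
vd[0] sub(0xe1,0x49) -> 0x98
vd[1] sub(0x6f,0xbb) -> 0xffb4
vd[2] sub(0x1e,0x6f) -> 0xffaf
vd[3] sub(0x95,0xa7) -> 0xffee
vd[4] sub(0xef,0xab) -> 0x44
vd[5] sub(0x24,0xeb) -> 0xff39
vd[6] sub(0x9b,0x44) -> 0x57
vd[7] sub(0x6e,0x2d) -> 0x41
vd[8] tail/keep -> 0xc9
vd[9] tail/keep -> 0x6f
vd[10] tail/keep -> 0x85
vd[11] tail/keep -> 0x74
vd[12] tail/keep -> 0x7f
vd[13] tail/keep -> 0x36
vd[14] tail/keep -> 0x51
vd[15] tail/keep -> 0xca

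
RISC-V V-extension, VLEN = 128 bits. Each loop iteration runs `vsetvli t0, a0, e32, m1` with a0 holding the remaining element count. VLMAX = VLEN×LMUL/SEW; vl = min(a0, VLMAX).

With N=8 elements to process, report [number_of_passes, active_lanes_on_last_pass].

VLMAX = (128 × 1) / 32 = 4 lanes
iterations = ceil(8/4) = 2; final-pass vl = 4

[iterations, last_vl] = [2, 4]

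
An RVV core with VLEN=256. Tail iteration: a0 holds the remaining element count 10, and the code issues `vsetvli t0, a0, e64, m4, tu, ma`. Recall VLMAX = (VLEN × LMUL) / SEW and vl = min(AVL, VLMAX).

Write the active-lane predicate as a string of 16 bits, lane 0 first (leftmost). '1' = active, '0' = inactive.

predicate = 1111111111000000

VLMAX = VLEN×LMUL/SEW = 256×4/64 = 16
AVL=10 ≤ VLMAX=16, so vl = 10
bits (lane 0 leftmost): 1111111111000000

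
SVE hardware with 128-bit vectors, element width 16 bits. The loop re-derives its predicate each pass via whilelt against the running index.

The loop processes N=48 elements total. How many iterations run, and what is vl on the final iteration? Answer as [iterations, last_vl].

128-bit reg / 16-bit elem → 8 lanes
N=48: ⌈48/8⌉ = 6 iters; last vl = 48 − 5×8 = 8

[iterations, last_vl] = [6, 8]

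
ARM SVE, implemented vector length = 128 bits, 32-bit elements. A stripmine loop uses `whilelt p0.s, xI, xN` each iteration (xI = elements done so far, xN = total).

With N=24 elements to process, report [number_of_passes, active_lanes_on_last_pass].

[iterations, last_vl] = [6, 4]

register lanes = 128/32 = 4
iterations = ceil(24/4) = 6; final-pass vl = 4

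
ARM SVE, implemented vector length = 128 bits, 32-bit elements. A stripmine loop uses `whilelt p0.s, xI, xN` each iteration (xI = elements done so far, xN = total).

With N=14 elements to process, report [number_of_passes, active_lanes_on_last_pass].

[iterations, last_vl] = [4, 2]

lane count: 128 div 32 = 4
14 elements at 4/iter → 4 passes, remainder 2 on the last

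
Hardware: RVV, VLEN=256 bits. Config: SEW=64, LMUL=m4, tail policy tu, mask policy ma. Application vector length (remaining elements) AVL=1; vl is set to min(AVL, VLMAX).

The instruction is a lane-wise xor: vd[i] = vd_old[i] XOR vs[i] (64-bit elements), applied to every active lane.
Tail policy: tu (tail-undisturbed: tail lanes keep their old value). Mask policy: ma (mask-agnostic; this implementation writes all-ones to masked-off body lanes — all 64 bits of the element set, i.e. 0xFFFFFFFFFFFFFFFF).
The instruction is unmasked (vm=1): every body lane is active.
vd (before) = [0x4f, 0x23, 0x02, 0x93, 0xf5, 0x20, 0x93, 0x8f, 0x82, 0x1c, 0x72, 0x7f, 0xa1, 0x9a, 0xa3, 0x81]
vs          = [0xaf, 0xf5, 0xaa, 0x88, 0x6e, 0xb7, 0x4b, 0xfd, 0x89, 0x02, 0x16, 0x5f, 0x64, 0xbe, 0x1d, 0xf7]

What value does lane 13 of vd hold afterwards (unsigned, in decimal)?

vd[13] = 154

VLMAX = (256 × 4) / 64 = 16 lanes
AVL=1 ≤ VLMAX=16, so vl = 1
lane  0: xor(0x4f,0xaf) ⇒ 0xe0
lane  1: tail/keep ⇒ 0x23
lane  2: tail/keep ⇒ 0x02
lane  3: tail/keep ⇒ 0x93
lane  4: tail/keep ⇒ 0xf5
lane  5: tail/keep ⇒ 0x20
lane  6: tail/keep ⇒ 0x93
lane  7: tail/keep ⇒ 0x8f
lane  8: tail/keep ⇒ 0x82
lane  9: tail/keep ⇒ 0x1c
lane 10: tail/keep ⇒ 0x72
lane 11: tail/keep ⇒ 0x7f
lane 12: tail/keep ⇒ 0xa1
lane 13: tail/keep ⇒ 0x9a
lane 14: tail/keep ⇒ 0xa3
lane 15: tail/keep ⇒ 0x81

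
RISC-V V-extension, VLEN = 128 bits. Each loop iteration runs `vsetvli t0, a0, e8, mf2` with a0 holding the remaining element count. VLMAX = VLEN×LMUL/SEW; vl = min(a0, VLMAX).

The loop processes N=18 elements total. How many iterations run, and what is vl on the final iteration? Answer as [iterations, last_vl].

[iterations, last_vl] = [3, 2]

VLMAX = VLEN×LMUL/SEW = 128×1/2/8 = 8
iterations = ceil(18/8) = 3; final-pass vl = 2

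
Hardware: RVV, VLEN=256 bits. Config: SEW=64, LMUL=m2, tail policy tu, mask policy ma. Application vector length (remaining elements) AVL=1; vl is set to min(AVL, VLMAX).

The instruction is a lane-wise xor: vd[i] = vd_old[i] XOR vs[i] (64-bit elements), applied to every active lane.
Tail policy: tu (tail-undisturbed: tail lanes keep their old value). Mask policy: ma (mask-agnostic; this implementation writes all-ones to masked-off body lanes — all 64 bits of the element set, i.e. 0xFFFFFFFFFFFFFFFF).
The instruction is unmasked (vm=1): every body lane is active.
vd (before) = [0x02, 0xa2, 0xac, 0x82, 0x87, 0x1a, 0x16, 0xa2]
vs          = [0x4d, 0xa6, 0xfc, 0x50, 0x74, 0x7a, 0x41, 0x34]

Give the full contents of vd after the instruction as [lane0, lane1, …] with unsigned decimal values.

VLMAX = (256 × 2) / 64 = 8 lanes
AVL=1 ≤ VLMAX=8, so vl = 1
vd[0] xor(0x02,0x4d) -> 0x4f
vd[1] tail/keep -> 0xa2
vd[2] tail/keep -> 0xac
vd[3] tail/keep -> 0x82
vd[4] tail/keep -> 0x87
vd[5] tail/keep -> 0x1a
vd[6] tail/keep -> 0x16
vd[7] tail/keep -> 0xa2

vd = [79, 162, 172, 130, 135, 26, 22, 162]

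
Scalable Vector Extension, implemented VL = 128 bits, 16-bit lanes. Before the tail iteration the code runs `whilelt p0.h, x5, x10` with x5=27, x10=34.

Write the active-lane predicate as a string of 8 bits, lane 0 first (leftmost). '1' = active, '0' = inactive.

predicate = 11111110

128-bit reg / 16-bit elem → 8 lanes
p0[j] = (27+j < 34); true for j=0..6 → 7 lanes set
bits (lane 0 leftmost): 11111110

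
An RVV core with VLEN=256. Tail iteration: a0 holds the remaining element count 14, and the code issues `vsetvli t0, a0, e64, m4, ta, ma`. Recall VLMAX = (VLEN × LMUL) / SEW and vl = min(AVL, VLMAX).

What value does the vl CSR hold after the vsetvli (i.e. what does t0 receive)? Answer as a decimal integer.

vl = 14

lanes per group: 256·4/64 = 16
vl = min(AVL, VLMAX) = min(14, 16) = 14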